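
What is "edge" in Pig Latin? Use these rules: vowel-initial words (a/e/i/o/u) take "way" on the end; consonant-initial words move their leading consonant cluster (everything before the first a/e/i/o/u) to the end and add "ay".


Word: "edge"
Starts with vowel → add 'way'
Pig Latin = "edgeway"


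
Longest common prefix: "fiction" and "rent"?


Word 1: "fiction"
Word 2: "rent"
Comparing from start:
  Pos 0: 'f' != 'r' (stop)
LCP = "" (length 0)


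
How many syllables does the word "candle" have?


Word: "candle"
Syllable breakdown: can | dle
Counting: 2 parts
= 2 syllables


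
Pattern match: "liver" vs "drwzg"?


Pattern of "liver": [0, 1, 2, 3, 4]
Pattern of "drwzg": [0, 1, 2, 3, 4]
Patterns match
Same pattern = Yes


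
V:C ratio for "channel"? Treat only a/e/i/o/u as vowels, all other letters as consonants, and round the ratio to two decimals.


Word: "channel"
Vowels (a,e,i,o,u): 2
Consonants: 5
Ratio = 2/5
= 0.40


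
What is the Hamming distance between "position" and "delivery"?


Comparing character by character (same length = 8):
  Pos 0: 'p' vs 'd' !=
  Pos 1: 'o' vs 'e' !=
  Pos 2: 's' vs 'l' !=
  Pos 3: 'i' vs 'i' =
  Pos 4: 't' vs 'v' !=
  Pos 5: 'i' vs 'e' !=
  Pos 6: 'o' vs 'r' !=
  Pos 7: 'n' vs 'y' !=
Hamming distance = 7


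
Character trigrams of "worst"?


Word: "worst" (length 5)
Number of trigrams = 5 - 3 + 1 = 3
  Position 0: "wor"
  Position 1: "ors"
  Position 2: "rst"
Trigrams = "wor", "ors", "rst"


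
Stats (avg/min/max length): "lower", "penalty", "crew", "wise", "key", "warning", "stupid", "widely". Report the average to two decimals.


Lengths: "lower"=5, "penalty"=7, "crew"=4, "wise"=4, "key"=3, "warning"=7, "stupid"=6, "widely"=6
Sum = 42, Count = 8
Average = 42/8 = 5.25
= avg=5.25, min=3, max=7


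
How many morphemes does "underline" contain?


Word: "underline"
Morphemes: under- + line
Each morpheme carries meaning
= 2 morphemes


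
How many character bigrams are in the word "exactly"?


Word: "exactly" (length 7)
Number of 2-grams = length - 2 + 1 = 7 - 2 + 1
= 6


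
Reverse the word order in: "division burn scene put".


Original: "division burn scene put"
Words (1..n): division | burn | scene | put
Reversed (n..1): put | scene | burn | division
Result = "put scene burn division"


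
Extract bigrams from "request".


Word: "request" (length 7)
Number of bigrams = 7 - 2 + 1 = 6
  Position 0: "re"
  Position 1: "eq"
  Position 2: "qu"
  Position 3: "ue"
  Position 4: "es"
  Position 5: "st"
Bigrams = "re", "eq", "qu", "ue", "es", "st"


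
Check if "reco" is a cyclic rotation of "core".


Word: "core", Candidate: "reco"
Method: check if candidate is substring of word+word
"corecore" contains "reco"? Yes
Is rotation = Yes


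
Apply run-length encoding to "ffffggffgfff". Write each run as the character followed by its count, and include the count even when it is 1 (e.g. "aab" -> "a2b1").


String: "ffffggffgfff"
Scanning for consecutive runs:
  'f' x 4
  'g' x 2
  'f' x 2
  'g' x 1
  'f' x 3
RLE = "f4g2f2g1f3"


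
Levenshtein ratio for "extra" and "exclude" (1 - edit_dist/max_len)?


Word 1: "extra" (length 5)
Word 2: "exclude" (length 7)
One optimal edit sequence:
  1. keep 'e'
  2. keep 'x'
  3. insert 'c'  (+1)
  4. insert 'l'  (+1)
  5. substitute 't' -> 'u'  (+1)
  6. substitute 'r' -> 'd'  (+1)
  7. substitute 'a' -> 'e'  (+1)
Edit distance = 5
Max length = max(5, 7) = 7
Similarity = 1 - 5/7
= 0.2857


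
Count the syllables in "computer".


Word: "computer"
Syllable breakdown: com-pu-ter
Counting: 3 parts
= 3 syllables


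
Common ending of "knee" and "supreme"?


Word 1: "knee"
Word 2: "supreme"
Comparing from end:
  Pos -1: 'e' == 'e'
  Pos -2: 'e' != 'm' (stop)
LCS = "e" (length 1)


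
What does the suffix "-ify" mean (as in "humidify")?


Suffix: -ify
Example: humidify (humid + -ify)
Meaning = to make


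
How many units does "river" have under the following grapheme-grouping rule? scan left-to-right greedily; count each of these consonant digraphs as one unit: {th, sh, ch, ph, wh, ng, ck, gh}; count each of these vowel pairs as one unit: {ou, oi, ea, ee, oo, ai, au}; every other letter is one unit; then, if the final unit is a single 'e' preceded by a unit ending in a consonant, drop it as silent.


Word: "river" (5 letters)
Left-to-right scan:
  [1] 'r' (letter)
  [2] 'i' (letter)
  [3] 'v' (letter)
  [4] 'e' (letter)
  [5] 'r' (letter)
Units from scan: 5
Sound units = 5 units


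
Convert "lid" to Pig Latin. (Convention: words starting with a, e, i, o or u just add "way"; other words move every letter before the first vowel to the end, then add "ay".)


Word: "lid"
Starts with consonant(s) → move to end, add 'ay'
Consonant cluster: "l"
Pig Latin = "idlay"


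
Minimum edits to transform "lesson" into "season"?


Word 1: "lesson" (length 6)
Word 2: "season" (length 6)
One optimal edit sequence (insert/delete/substitute each cost 1):
  1. substitute 'l' -> 's'  (+1)
  2. keep 'e'
  3. substitute 's' -> 'a'  (+1)
  4. keep 's'
  5. keep 'o'
  6. keep 'n'
Total edit operations: 2
Edit distance = 2


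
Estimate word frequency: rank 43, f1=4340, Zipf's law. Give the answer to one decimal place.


Zipf's law: f(r) = f(1) / r
f(1) = 4340
f(43) = 4340 / 43
= 100.9 occurrences


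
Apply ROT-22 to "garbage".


Word: "garbage"
Shift: 22
Each letter → (letter + shift) mod 26:
  'g' (6) + 22 = 2 → 'c'
  'a' (0) + 22 = 22 → 'w'
  'r' (17) + 22 = 13 → 'n'
  'b' (1) + 22 = 23 → 'x'
  'a' (0) + 22 = 22 → 'w'
  'g' (6) + 22 = 2 → 'c'
  'e' (4) + 22 = 0 → 'a'
Result = "cwnxwca"


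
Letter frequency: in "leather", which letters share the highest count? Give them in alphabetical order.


Word: "leather"
Letter counts:
  'a': 1
  'e': 2
  'h': 1
  'l': 1
  'r': 1
  't': 1
Maximum count = 2
Most frequent = 'e' (2 times each)


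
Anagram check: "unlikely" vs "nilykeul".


Word 1: "unlikely" → sorted: eikllnuy
Word 2: "nilykeul" → sorted: eikllnuy
Same letters? eikllnuy == eikllnuy
Anagram = Yes


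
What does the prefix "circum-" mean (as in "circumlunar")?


Prefix: circum-
Example: circumlunar = circum- + lunar
Meaning = around


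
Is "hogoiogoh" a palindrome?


Word: "hogoiogoh"
Reversed: "hogoiogoh"
Forward == Backward? hogoiogoh == hogoiogoh
Palindrome = Yes


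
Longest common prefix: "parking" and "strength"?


Word 1: "parking"
Word 2: "strength"
Comparing from start:
  Pos 0: 'p' != 's' (stop)
LCP = "" (length 0)


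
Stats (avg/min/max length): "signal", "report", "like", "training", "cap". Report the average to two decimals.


Lengths: "signal"=6, "report"=6, "like"=4, "training"=8, "cap"=3
Sum = 27, Count = 5
Average = 27/5 = 5.40
= avg=5.40, min=3, max=8


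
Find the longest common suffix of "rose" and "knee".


Word 1: "rose"
Word 2: "knee"
Comparing from end:
  Pos -1: 'e' == 'e'
  Pos -2: 's' != 'e' (stop)
LCS = "e" (length 1)


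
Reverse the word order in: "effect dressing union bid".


Original: "effect dressing union bid"
Words (1..n): effect | dressing | union | bid
Reversed (n..1): bid | union | dressing | effect
Result = "bid union dressing effect"


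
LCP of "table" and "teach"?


Word 1: "table"
Word 2: "teach"
Comparing from start:
  Pos 0: 't' == 't'
  Pos 1: 'a' != 'e' (stop)
LCP = "t" (length 1)


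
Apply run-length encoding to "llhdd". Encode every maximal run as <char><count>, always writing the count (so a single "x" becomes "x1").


String: "llhdd"
Scanning for consecutive runs:
  'l' x 2
  'h' x 1
  'd' x 2
RLE = "l2h1d2"


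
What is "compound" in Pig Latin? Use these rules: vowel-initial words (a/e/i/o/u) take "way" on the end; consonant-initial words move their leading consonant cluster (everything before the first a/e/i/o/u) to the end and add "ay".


Word: "compound"
Starts with consonant(s) → move to end, add 'ay'
Consonant cluster: "c"
Pig Latin = "ompoundcay"


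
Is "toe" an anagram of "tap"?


Word 1: "tap" → sorted: apt
Word 2: "toe" → sorted: eot
Same letters? apt != eot
Anagram = No


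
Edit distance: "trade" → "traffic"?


Word 1: "trade" (length 5)
Word 2: "traffic" (length 7)
One optimal edit sequence (insert/delete/substitute each cost 1):
  1. keep 't'
  2. keep 'r'
  3. keep 'a'
  4. insert 'f'  (+1)
  5. insert 'f'  (+1)
  6. substitute 'd' -> 'i'  (+1)
  7. substitute 'e' -> 'c'  (+1)
Total edit operations: 4
Edit distance = 4


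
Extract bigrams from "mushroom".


Word: "mushroom" (length 8)
Number of bigrams = 8 - 2 + 1 = 7
  Position 0: "mu"
  Position 1: "us"
  Position 2: "sh"
  Position 3: "hr"
  Position 4: "ro"
  Position 5: "oo"
  Position 6: "om"
Bigrams = "mu", "us", "sh", "hr", "ro", "oo", "om"


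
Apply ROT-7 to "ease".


Word: "ease"
Shift: 7
Each letter → (letter + shift) mod 26:
  'e' (4) + 7 = 11 → 'l'
  'a' (0) + 7 = 7 → 'h'
  's' (18) + 7 = 25 → 'z'
  'e' (4) + 7 = 11 → 'l'
Result = "lhzl"


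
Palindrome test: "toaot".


Word: "toaot"
Reversed: "toaot"
Forward == Backward? toaot == toaot
Palindrome = Yes


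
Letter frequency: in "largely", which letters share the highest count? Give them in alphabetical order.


Word: "largely"
Letter counts:
  'a': 1
  'e': 1
  'g': 1
  'l': 2
  'r': 1
  'y': 1
Maximum count = 2
Most frequent = 'l' (2 times each)


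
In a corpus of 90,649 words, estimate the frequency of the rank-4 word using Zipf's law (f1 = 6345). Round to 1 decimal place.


Zipf's law: f(r) = f(1) / r
f(1) = 6345
f(4) = 6345 / 4
= 1586.3 occurrences


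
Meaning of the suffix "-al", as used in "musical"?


Suffix: -al
Example: musical (music + -al)
Meaning = relating to


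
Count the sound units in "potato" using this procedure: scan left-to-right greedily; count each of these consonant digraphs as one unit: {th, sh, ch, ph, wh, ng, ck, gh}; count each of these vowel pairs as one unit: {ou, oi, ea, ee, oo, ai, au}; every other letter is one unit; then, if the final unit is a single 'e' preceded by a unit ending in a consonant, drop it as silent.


Word: "potato" (6 letters)
Left-to-right scan:
  1. 'p' (letter)
  2. 'o' (letter)
  3. 't' (letter)
  4. 'a' (letter)
  5. 't' (letter)
  6. 'o' (letter)
Units from scan: 6
Sound units = 6 units


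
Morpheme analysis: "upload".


Word: "upload"
Morphemes: up- / load
Each morpheme carries meaning
= 2 morphemes


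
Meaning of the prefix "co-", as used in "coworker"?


Prefix: co-
As in: coworker -> co- + worker
Meaning = together


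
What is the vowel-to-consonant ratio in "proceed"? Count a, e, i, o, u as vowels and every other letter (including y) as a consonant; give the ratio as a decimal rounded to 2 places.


Word: "proceed"
Vowels (a,e,i,o,u): 3
Consonants: 4
Ratio = 3/4
= 0.75


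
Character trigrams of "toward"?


Word: "toward" (length 6)
Number of trigrams = 6 - 3 + 1 = 4
  Position 0: "tow"
  Position 1: "owa"
  Position 2: "war"
  Position 3: "ard"
Trigrams = "tow", "owa", "war", "ard"


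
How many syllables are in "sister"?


Word: "sister"
Syllable breakdown: sis / ter
Counting: 2 parts
= 2 syllables


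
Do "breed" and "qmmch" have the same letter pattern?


Pattern of "breed": [0, 1, 2, 2, 3]
Pattern of "qmmch": [0, 1, 1, 2, 3]
Patterns do not match
Same pattern = No


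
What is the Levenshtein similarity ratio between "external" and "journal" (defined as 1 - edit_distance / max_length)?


Word 1: "external" (length 8)
Word 2: "journal" (length 7)
One optimal edit sequence:
  1. delete 'e'  (+1)
  2. substitute 'x' -> 'j'  (+1)
  3. substitute 't' -> 'o'  (+1)
  4. substitute 'e' -> 'u'  (+1)
  5. keep 'r'
  6. keep 'n'
  7. keep 'a'
  8. keep 'l'
Edit distance = 4
Max length = max(8, 7) = 8
Similarity = 1 - 4/8
= 0.5000


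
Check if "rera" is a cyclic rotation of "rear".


Word: "rear", Candidate: "rera"
Method: check if candidate is substring of word+word
"rearrear" contains "rera"? No
Is rotation = No


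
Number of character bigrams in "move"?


Word: "move" (length 4)
Number of 2-grams = length - 2 + 1 = 4 - 2 + 1
= 3


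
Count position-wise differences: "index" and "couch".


Comparing character by character (same length = 5):
  Pos 0: 'i' vs 'c' !=
  Pos 1: 'n' vs 'o' !=
  Pos 2: 'd' vs 'u' !=
  Pos 3: 'e' vs 'c' !=
  Pos 4: 'x' vs 'h' !=
Hamming distance = 5


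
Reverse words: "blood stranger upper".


Original: "blood stranger upper"
Words (1..n): blood | stranger | upper
Reversed (n..1): upper | stranger | blood
Result = "upper stranger blood"


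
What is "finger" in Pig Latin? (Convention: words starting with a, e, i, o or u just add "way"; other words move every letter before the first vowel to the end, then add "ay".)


Word: "finger"
Starts with consonant(s) → move to end, add 'ay'
Consonant cluster: "f"
Pig Latin = "ingerfay"


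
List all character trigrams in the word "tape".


Word: "tape" (length 4)
Number of trigrams = 4 - 3 + 1 = 2
  Position 0: "tap"
  Position 1: "ape"
Trigrams = "tap", "ape"


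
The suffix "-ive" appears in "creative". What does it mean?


Suffix: -ive
Example: creative = create + -ive, with a spelling change
Meaning = tending to


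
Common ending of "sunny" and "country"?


Word 1: "sunny"
Word 2: "country"
Comparing from end:
  Pos -1: 'y' == 'y'
  Pos -2: 'n' != 'r' (stop)
LCS = "y" (length 1)


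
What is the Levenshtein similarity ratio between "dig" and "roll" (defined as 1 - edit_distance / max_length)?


Word 1: "dig" (length 3)
Word 2: "roll" (length 4)
One optimal edit sequence:
  1. insert 'r'  (+1)
  2. substitute 'd' -> 'o'  (+1)
  3. substitute 'i' -> 'l'  (+1)
  4. substitute 'g' -> 'l'  (+1)
Edit distance = 4
Max length = max(3, 4) = 4
Similarity = 1 - 4/4
= 0.0000


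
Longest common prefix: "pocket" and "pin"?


Word 1: "pocket"
Word 2: "pin"
Comparing from start:
  Pos 0: 'p' == 'p'
  Pos 1: 'o' != 'i' (stop)
LCP = "p" (length 1)


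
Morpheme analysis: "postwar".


Word: "postwar"
Morphemes: post- | war
Each morpheme carries meaning
= 2 morphemes


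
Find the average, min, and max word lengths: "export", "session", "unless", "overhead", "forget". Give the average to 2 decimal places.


Lengths: "export"=6, "session"=7, "unless"=6, "overhead"=8, "forget"=6
Sum = 33, Count = 5
Average = 33/5 = 6.60
= avg=6.60, min=6, max=8


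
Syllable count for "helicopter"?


Word: "helicopter"
Syllable breakdown: hel / i / cop / ter
Counting: 4 parts
= 4 syllables


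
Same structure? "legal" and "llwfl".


Pattern of "legal": [0, 1, 2, 3, 0]
Pattern of "llwfl": [0, 0, 1, 2, 0]
Patterns do not match
Same pattern = No


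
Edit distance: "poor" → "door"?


Word 1: "poor" (length 4)
Word 2: "door" (length 4)
One optimal edit sequence (insert/delete/substitute each cost 1):
  1. substitute 'p' -> 'd'  (+1)
  2. keep 'o'
  3. keep 'o'
  4. keep 'r'
Total edit operations: 1
Edit distance = 1


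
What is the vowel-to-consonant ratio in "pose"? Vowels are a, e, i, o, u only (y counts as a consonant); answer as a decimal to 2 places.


Word: "pose"
Vowels (a,e,i,o,u): 2
Consonants: 2
Ratio = 2/2
= 1.00


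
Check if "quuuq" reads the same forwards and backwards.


Word: "quuuq"
Reversed: "quuuq"
Forward == Backward? quuuq == quuuq
Palindrome = Yes


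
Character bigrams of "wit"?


Word: "wit" (length 3)
Number of bigrams = 3 - 2 + 1 = 2
  Position 0: "wi"
  Position 1: "it"
Bigrams = "wi", "it"


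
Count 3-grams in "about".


Word: "about" (length 5)
Number of 3-grams = length - 3 + 1 = 5 - 3 + 1
= 3


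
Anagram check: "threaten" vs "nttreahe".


Word 1: "threaten" → sorted: aeehnrtt
Word 2: "nttreahe" → sorted: aeehnrtt
Same letters? aeehnrtt == aeehnrtt
Anagram = Yes


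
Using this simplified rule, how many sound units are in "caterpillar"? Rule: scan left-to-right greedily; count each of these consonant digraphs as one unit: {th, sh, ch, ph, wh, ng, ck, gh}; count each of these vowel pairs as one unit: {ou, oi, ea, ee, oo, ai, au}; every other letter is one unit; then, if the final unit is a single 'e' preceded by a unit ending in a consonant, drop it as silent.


Word: "caterpillar" (11 letters)
Left-to-right scan:
  (1) 'c' (letter)
  (2) 'a' (letter)
  (3) 't' (letter)
  (4) 'e' (letter)
  (5) 'r' (letter)
  (6) 'p' (letter)
  (7) 'i' (letter)
  (8) 'l' (letter)
  (9) 'l' (letter)
  (10) 'a' (letter)
  (11) 'r' (letter)
Units from scan: 11
Sound units = 11 units


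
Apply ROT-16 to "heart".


Word: "heart"
Shift: 16
Each letter → (letter + shift) mod 26:
  'h' (7) + 16 = 23 → 'x'
  'e' (4) + 16 = 20 → 'u'
  'a' (0) + 16 = 16 → 'q'
  'r' (17) + 16 = 7 → 'h'
  't' (19) + 16 = 9 → 'j'
Result = "xuqhj"


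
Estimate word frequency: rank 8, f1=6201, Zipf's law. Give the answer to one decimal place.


Zipf's law: f(r) = f(1) / r
f(1) = 6201
f(8) = 6201 / 8
= 775.1 occurrences


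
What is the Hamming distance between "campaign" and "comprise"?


Comparing character by character (same length = 8):
  Pos 0: 'c' vs 'c' =
  Pos 1: 'a' vs 'o' !=
  Pos 2: 'm' vs 'm' =
  Pos 3: 'p' vs 'p' =
  Pos 4: 'a' vs 'r' !=
  Pos 5: 'i' vs 'i' =
  Pos 6: 'g' vs 's' !=
  Pos 7: 'n' vs 'e' !=
Hamming distance = 4


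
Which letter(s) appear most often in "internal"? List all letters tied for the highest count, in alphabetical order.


Word: "internal"
Letter counts:
  'a': 1
  'e': 1
  'i': 1
  'l': 1
  'n': 2
  'r': 1
  't': 1
Maximum count = 2
Most frequent = 'n' (2 times each)


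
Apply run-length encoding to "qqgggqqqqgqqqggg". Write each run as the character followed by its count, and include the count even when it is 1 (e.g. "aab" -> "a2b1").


String: "qqgggqqqqgqqqggg"
Scanning for consecutive runs:
  'q' x 2
  'g' x 3
  'q' x 4
  'g' x 1
  'q' x 3
  'g' x 3
RLE = "q2g3q4g1q3g3"


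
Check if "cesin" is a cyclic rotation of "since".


Word: "since", Candidate: "cesin"
Method: check if candidate is substring of word+word
"sincesince" contains "cesin"? Yes
Is rotation = Yes


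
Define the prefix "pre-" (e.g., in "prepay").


Prefix: pre-
As in: prepay -> pre- + pay
Meaning = before


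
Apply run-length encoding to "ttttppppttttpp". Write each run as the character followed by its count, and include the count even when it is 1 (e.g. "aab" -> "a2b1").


String: "ttttppppttttpp"
Scanning for consecutive runs:
  't' x 4
  'p' x 4
  't' x 4
  'p' x 2
RLE = "t4p4t4p2"


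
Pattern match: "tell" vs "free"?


Pattern of "tell": [0, 1, 2, 2]
Pattern of "free": [0, 1, 2, 2]
Patterns match
Same pattern = Yes


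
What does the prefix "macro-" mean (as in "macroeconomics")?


Prefix: macro-
As in: macroeconomics -> macro- + economics
Meaning = large


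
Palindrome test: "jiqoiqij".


Word: "jiqoiqij"
Reversed: "jiqioqij"
Forward == Backward? jiqoiqij != jiqioqij
Palindrome = No


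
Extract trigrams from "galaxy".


Word: "galaxy" (length 6)
Number of trigrams = 6 - 3 + 1 = 4
  Position 0: "gal"
  Position 1: "ala"
  Position 2: "lax"
  Position 3: "axy"
Trigrams = "gal", "ala", "lax", "axy"


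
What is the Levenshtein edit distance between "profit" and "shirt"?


Word 1: "profit" (length 6)
Word 2: "shirt" (length 5)
One optimal edit sequence (insert/delete/substitute each cost 1):
  1. delete 'p'  (+1)
  2. substitute 'r' -> 's'  (+1)
  3. substitute 'o' -> 'h'  (+1)
  4. substitute 'f' -> 'i'  (+1)
  5. substitute 'i' -> 'r'  (+1)
  6. keep 't'
Total edit operations: 5
Edit distance = 5


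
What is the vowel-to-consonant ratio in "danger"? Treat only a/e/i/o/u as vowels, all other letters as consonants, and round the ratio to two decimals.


Word: "danger"
Vowels (a,e,i,o,u): 2
Consonants: 4
Ratio = 2/4
= 0.50


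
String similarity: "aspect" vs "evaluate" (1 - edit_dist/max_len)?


Word 1: "aspect" (length 6)
Word 2: "evaluate" (length 8)
One optimal edit sequence:
  1. insert 'e'  (+1)
  2. insert 'v'  (+1)
  3. keep 'a'
  4. substitute 's' -> 'l'  (+1)
  5. substitute 'p' -> 'u'  (+1)
  6. substitute 'e' -> 'a'  (+1)
  7. substitute 'c' -> 't'  (+1)
  8. substitute 't' -> 'e'  (+1)
Edit distance = 7
Max length = max(6, 8) = 8
Similarity = 1 - 7/8
= 0.1250


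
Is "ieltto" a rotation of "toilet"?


Word: "toilet", Candidate: "ieltto"
Method: check if candidate is substring of word+word
"toilettoilet" contains "ieltto"? No
Is rotation = No


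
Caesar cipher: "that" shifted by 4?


Word: "that"
Shift: 4
Each letter → (letter + shift) mod 26:
  't' (19) + 4 = 23 → 'x'
  'h' (7) + 4 = 11 → 'l'
  'a' (0) + 4 = 4 → 'e'
  't' (19) + 4 = 23 → 'x'
Result = "xlex"


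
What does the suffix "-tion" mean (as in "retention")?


Suffix: -tion
Example: retention = retain + -tion, with a spelling change
Meaning = act or process


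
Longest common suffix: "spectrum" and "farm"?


Word 1: "spectrum"
Word 2: "farm"
Comparing from end:
  Pos -1: 'm' == 'm'
  Pos -2: 'u' != 'r' (stop)
LCS = "m" (length 1)


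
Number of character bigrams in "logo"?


Word: "logo" (length 4)
Number of 2-grams = length - 2 + 1 = 4 - 2 + 1
= 3


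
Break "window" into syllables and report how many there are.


Word: "window"
Syllable breakdown: win | dow
Counting: 2 parts
= 2 syllables


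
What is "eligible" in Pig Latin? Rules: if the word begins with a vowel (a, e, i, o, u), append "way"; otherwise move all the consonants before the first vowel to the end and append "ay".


Word: "eligible"
Starts with vowel → add 'way'
Pig Latin = "eligibleway"


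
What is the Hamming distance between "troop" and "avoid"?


Comparing character by character (same length = 5):
  Pos 0: 't' vs 'a' !=
  Pos 1: 'r' vs 'v' !=
  Pos 2: 'o' vs 'o' =
  Pos 3: 'o' vs 'i' !=
  Pos 4: 'p' vs 'd' !=
Hamming distance = 4


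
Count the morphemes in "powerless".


Word: "powerless"
Morphemes: power | -less
Each morpheme carries meaning
= 2 morphemes


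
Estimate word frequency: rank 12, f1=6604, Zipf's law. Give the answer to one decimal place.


Zipf's law: f(r) = f(1) / r
f(1) = 6604
f(12) = 6604 / 12
= 550.3 occurrences


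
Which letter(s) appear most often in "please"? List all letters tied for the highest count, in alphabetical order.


Word: "please"
Letter counts:
  'a': 1
  'e': 2
  'l': 1
  'p': 1
  's': 1
Maximum count = 2
Most frequent = 'e' (2 times each)


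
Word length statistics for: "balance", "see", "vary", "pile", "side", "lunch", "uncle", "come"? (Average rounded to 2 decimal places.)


Lengths: "balance"=7, "see"=3, "vary"=4, "pile"=4, "side"=4, "lunch"=5, "uncle"=5, "come"=4
Sum = 36, Count = 8
Average = 36/8 = 4.50
= avg=4.50, min=3, max=7


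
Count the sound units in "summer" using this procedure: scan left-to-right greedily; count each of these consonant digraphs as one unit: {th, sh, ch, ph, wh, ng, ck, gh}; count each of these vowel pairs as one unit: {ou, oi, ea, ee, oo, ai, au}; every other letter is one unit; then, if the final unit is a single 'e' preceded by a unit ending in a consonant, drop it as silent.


Word: "summer" (6 letters)
Left-to-right scan:
  1. 's' (letter)
  2. 'u' (letter)
  3. 'm' (letter)
  4. 'm' (letter)
  5. 'e' (letter)
  6. 'r' (letter)
Units from scan: 6
Sound units = 6 units


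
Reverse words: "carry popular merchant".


Original: "carry popular merchant"
Words (1..n): carry | popular | merchant
Reversed (n..1): merchant | popular | carry
Result = "merchant popular carry"


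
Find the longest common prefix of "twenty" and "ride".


Word 1: "twenty"
Word 2: "ride"
Comparing from start:
  Pos 0: 't' != 'r' (stop)
LCP = "" (length 0)


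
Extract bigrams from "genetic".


Word: "genetic" (length 7)
Number of bigrams = 7 - 2 + 1 = 6
  Position 0: "ge"
  Position 1: "en"
  Position 2: "ne"
  Position 3: "et"
  Position 4: "ti"
  Position 5: "ic"
Bigrams = "ge", "en", "ne", "et", "ti", "ic"


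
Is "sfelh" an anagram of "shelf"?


Word 1: "shelf" → sorted: efhls
Word 2: "sfelh" → sorted: efhls
Same letters? efhls == efhls
Anagram = Yes


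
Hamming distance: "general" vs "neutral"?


Comparing character by character (same length = 7):
  Pos 0: 'g' vs 'n' !=
  Pos 1: 'e' vs 'e' =
  Pos 2: 'n' vs 'u' !=
  Pos 3: 'e' vs 't' !=
  Pos 4: 'r' vs 'r' =
  Pos 5: 'a' vs 'a' =
  Pos 6: 'l' vs 'l' =
Hamming distance = 3


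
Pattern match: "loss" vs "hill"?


Pattern of "loss": [0, 1, 2, 2]
Pattern of "hill": [0, 1, 2, 2]
Patterns match
Same pattern = Yes


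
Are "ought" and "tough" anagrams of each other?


Word 1: "ought" → sorted: ghotu
Word 2: "tough" → sorted: ghotu
Same letters? ghotu == ghotu
Anagram = Yes


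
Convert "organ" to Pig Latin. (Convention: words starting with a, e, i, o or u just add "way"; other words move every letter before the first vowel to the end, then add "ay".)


Word: "organ"
Starts with vowel → add 'way'
Pig Latin = "organway"


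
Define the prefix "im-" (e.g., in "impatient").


Prefix: im-
As in: impatient -> im- + patient
Meaning = not / into


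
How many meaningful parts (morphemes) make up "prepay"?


Word: "prepay"
Morphemes: pre- | pay
Each morpheme carries meaning
= 2 morphemes


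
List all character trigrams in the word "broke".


Word: "broke" (length 5)
Number of trigrams = 5 - 3 + 1 = 3
  Position 0: "bro"
  Position 1: "rok"
  Position 2: "oke"
Trigrams = "bro", "rok", "oke"


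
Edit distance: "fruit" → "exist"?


Word 1: "fruit" (length 5)
Word 2: "exist" (length 5)
One optimal edit sequence (insert/delete/substitute each cost 1):
  1. substitute 'f' -> 'e'  (+1)
  2. substitute 'r' -> 'x'  (+1)
  3. substitute 'u' -> 'i'  (+1)
  4. substitute 'i' -> 's'  (+1)
  5. keep 't'
Total edit operations: 4
Edit distance = 4


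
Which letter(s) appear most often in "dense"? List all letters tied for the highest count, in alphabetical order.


Word: "dense"
Letter counts:
  'd': 1
  'e': 2
  'n': 1
  's': 1
Maximum count = 2
Most frequent = 'e' (2 times each)


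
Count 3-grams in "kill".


Word: "kill" (length 4)
Number of 3-grams = length - 3 + 1 = 4 - 3 + 1
= 2


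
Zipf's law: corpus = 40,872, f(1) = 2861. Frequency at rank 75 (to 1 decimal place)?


Zipf's law: f(r) = f(1) / r
f(1) = 2861
f(75) = 2861 / 75
= 38.1 occurrences


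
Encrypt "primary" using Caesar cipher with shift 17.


Word: "primary"
Shift: 17
Each letter → (letter + shift) mod 26:
  'p' (15) + 17 = 6 → 'g'
  'r' (17) + 17 = 8 → 'i'
  'i' (8) + 17 = 25 → 'z'
  'm' (12) + 17 = 3 → 'd'
  'a' (0) + 17 = 17 → 'r'
  'r' (17) + 17 = 8 → 'i'
  'y' (24) + 17 = 15 → 'p'
Result = "gizdrip"


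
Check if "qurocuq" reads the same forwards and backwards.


Word: "qurocuq"
Reversed: "qucoruq"
Forward == Backward? qurocuq != qucoruq
Palindrome = No


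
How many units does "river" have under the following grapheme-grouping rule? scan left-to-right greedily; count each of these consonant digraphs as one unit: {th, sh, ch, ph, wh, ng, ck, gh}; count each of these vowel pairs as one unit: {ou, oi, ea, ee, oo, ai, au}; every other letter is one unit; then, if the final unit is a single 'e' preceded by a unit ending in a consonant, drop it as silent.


Word: "river" (5 letters)
Left-to-right scan:
  [1] 'r' (letter)
  [2] 'i' (letter)
  [3] 'v' (letter)
  [4] 'e' (letter)
  [5] 'r' (letter)
Units from scan: 5
Sound units = 5 units


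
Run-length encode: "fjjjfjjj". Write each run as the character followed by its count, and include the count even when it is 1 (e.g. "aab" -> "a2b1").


String: "fjjjfjjj"
Scanning for consecutive runs:
  'f' x 1
  'j' x 3
  'f' x 1
  'j' x 3
RLE = "f1j3f1j3"


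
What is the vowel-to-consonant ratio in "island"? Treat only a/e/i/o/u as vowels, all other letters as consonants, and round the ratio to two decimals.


Word: "island"
Vowels (a,e,i,o,u): 2
Consonants: 4
Ratio = 2/4
= 0.50


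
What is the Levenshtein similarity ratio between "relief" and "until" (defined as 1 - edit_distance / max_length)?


Word 1: "relief" (length 6)
Word 2: "until" (length 5)
One optimal edit sequence:
  1. substitute 'r' -> 'u'  (+1)
  2. substitute 'e' -> 'n'  (+1)
  3. substitute 'l' -> 't'  (+1)
  4. keep 'i'
  5. delete 'e'  (+1)
  6. substitute 'f' -> 'l'  (+1)
Edit distance = 5
Max length = max(6, 5) = 6
Similarity = 1 - 5/6
= 0.1667


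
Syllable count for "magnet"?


Word: "magnet"
Syllable breakdown: mag · net
Counting: 2 parts
= 2 syllables


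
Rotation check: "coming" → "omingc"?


Word: "coming", Candidate: "omingc"
Method: check if candidate is substring of word+word
"comingcoming" contains "omingc"? Yes
Is rotation = Yes


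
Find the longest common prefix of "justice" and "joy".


Word 1: "justice"
Word 2: "joy"
Comparing from start:
  Pos 0: 'j' == 'j'
  Pos 1: 'u' != 'o' (stop)
LCP = "j" (length 1)


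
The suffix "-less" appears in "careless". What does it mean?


Suffix: -less
As in: careless -> care + -less
Meaning = without


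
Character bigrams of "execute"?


Word: "execute" (length 7)
Number of bigrams = 7 - 2 + 1 = 6
  Position 0: "ex"
  Position 1: "xe"
  Position 2: "ec"
  Position 3: "cu"
  Position 4: "ut"
  Position 5: "te"
Bigrams = "ex", "xe", "ec", "cu", "ut", "te"


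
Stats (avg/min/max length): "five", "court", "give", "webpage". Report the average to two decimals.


Lengths: "five"=4, "court"=5, "give"=4, "webpage"=7
Sum = 20, Count = 4
Average = 20/4 = 5.00
= avg=5.00, min=4, max=7


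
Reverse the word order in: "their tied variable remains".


Original: "their tied variable remains"
Words (1..n): their | tied | variable | remains
Reversed (n..1): remains | variable | tied | their
Result = "remains variable tied their"


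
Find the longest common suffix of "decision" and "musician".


Word 1: "decision"
Word 2: "musician"
Comparing from end:
  Pos -1: 'n' == 'n'
  Pos -2: 'o' != 'a' (stop)
LCS = "n" (length 1)


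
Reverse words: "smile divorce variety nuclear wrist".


Original: "smile divorce variety nuclear wrist"
Words (1..n): smile | divorce | variety | nuclear | wrist
Reversed (n..1): wrist | nuclear | variety | divorce | smile
Result = "wrist nuclear variety divorce smile"


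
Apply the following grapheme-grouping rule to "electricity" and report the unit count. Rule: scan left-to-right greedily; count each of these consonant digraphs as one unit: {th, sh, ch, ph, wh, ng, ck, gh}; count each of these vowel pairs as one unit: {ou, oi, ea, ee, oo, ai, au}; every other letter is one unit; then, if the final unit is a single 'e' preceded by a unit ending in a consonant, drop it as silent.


Word: "electricity" (11 letters)
Left-to-right scan:
  1. 'e' (letter)
  2. 'l' (letter)
  3. 'e' (letter)
  4. 'c' (letter)
  5. 't' (letter)
  6. 'r' (letter)
  7. 'i' (letter)
  8. 'c' (letter)
  9. 'i' (letter)
  10. 't' (letter)
  11. 'y' (letter)
Units from scan: 11
Sound units = 11 units


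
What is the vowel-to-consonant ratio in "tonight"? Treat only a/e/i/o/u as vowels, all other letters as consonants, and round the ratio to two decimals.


Word: "tonight"
Vowels (a,e,i,o,u): 2
Consonants: 5
Ratio = 2/5
= 0.40


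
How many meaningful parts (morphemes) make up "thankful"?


Word: "thankful"
Morphemes: thank | -ful
Each morpheme carries meaning
= 2 morphemes


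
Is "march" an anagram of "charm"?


Word 1: "charm" → sorted: achmr
Word 2: "march" → sorted: achmr
Same letters? achmr == achmr
Anagram = Yes


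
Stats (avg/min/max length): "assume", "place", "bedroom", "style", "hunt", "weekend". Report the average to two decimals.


Lengths: "assume"=6, "place"=5, "bedroom"=7, "style"=5, "hunt"=4, "weekend"=7
Sum = 34, Count = 6
Average = 34/6 = 5.67
= avg=5.67, min=4, max=7


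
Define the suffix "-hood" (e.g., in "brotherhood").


Suffix: -hood
Example: brotherhood (brother + -hood)
Meaning = state / condition


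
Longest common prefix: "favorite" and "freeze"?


Word 1: "favorite"
Word 2: "freeze"
Comparing from start:
  Pos 0: 'f' == 'f'
  Pos 1: 'a' != 'r' (stop)
LCP = "f" (length 1)


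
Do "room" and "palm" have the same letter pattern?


Pattern of "room": [0, 1, 1, 2]
Pattern of "palm": [0, 1, 2, 3]
Patterns do not match
Same pattern = No


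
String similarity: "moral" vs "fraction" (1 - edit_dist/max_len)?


Word 1: "moral" (length 5)
Word 2: "fraction" (length 8)
One optimal edit sequence:
  1. delete 'm'  (+1)
  2. substitute 'o' -> 'f'  (+1)
  3. keep 'r'
  4. keep 'a'
  5. insert 'c'  (+1)
  6. insert 't'  (+1)
  7. insert 'i'  (+1)
  8. insert 'o'  (+1)
  9. substitute 'l' -> 'n'  (+1)
Edit distance = 7
Max length = max(5, 8) = 8
Similarity = 1 - 7/8
= 0.1250


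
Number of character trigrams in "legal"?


Word: "legal" (length 5)
Number of 3-grams = length - 3 + 1 = 5 - 3 + 1
= 3


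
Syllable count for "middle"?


Word: "middle"
Syllable breakdown: mid / dle
Counting: 2 parts
= 2 syllables


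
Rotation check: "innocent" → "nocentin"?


Word: "innocent", Candidate: "nocentin"
Method: check if candidate is substring of word+word
"innocentinnocent" contains "nocentin"? Yes
Is rotation = Yes


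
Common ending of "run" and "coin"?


Word 1: "run"
Word 2: "coin"
Comparing from end:
  Pos -1: 'n' == 'n'
  Pos -2: 'u' != 'i' (stop)
LCS = "n" (length 1)


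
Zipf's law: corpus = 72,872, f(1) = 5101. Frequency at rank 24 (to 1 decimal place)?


Zipf's law: f(r) = f(1) / r
f(1) = 5101
f(24) = 5101 / 24
= 212.5 occurrences


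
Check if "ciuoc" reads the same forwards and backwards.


Word: "ciuoc"
Reversed: "couic"
Forward == Backward? ciuoc != couic
Palindrome = No


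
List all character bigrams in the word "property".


Word: "property" (length 8)
Number of bigrams = 8 - 2 + 1 = 7
  Position 0: "pr"
  Position 1: "ro"
  Position 2: "op"
  Position 3: "pe"
  Position 4: "er"
  Position 5: "rt"
  Position 6: "ty"
Bigrams = "pr", "ro", "op", "pe", "er", "rt", "ty"


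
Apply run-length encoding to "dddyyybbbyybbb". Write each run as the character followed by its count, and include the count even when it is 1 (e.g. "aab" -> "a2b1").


String: "dddyyybbbyybbb"
Scanning for consecutive runs:
  'd' x 3
  'y' x 3
  'b' x 3
  'y' x 2
  'b' x 3
RLE = "d3y3b3y2b3"


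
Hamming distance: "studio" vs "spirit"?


Comparing character by character (same length = 6):
  Pos 0: 's' vs 's' =
  Pos 1: 't' vs 'p' !=
  Pos 2: 'u' vs 'i' !=
  Pos 3: 'd' vs 'r' !=
  Pos 4: 'i' vs 'i' =
  Pos 5: 'o' vs 't' !=
Hamming distance = 4


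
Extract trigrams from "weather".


Word: "weather" (length 7)
Number of trigrams = 7 - 3 + 1 = 5
  Position 0: "wea"
  Position 1: "eat"
  Position 2: "ath"
  Position 3: "the"
  Position 4: "her"
Trigrams = "wea", "eat", "ath", "the", "her"


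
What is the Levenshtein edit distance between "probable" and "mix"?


Word 1: "probable" (length 8)
Word 2: "mix" (length 3)
One optimal edit sequence (insert/delete/substitute each cost 1):
  1. delete 'p'  (+1)
  2. delete 'r'  (+1)
  3. delete 'o'  (+1)
  4. delete 'b'  (+1)
  5. delete 'a'  (+1)
  6. substitute 'b' -> 'm'  (+1)
  7. substitute 'l' -> 'i'  (+1)
  8. substitute 'e' -> 'x'  (+1)
Total edit operations: 8
Edit distance = 8


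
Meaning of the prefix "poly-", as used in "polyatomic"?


Prefix: poly-
As in: polyatomic -> poly- + atomic
Meaning = many


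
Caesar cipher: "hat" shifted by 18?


Word: "hat"
Shift: 18
Each letter → (letter + shift) mod 26:
  'h' (7) + 18 = 25 → 'z'
  'a' (0) + 18 = 18 → 's'
  't' (19) + 18 = 11 → 'l'
Result = "zsl"


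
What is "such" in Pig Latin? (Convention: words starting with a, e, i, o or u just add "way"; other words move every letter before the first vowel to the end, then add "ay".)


Word: "such"
Starts with consonant(s) → move to end, add 'ay'
Consonant cluster: "s"
Pig Latin = "uchsay"


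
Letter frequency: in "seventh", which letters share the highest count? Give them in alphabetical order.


Word: "seventh"
Letter counts:
  'e': 2
  'h': 1
  'n': 1
  's': 1
  't': 1
  'v': 1
Maximum count = 2
Most frequent = 'e' (2 times each)


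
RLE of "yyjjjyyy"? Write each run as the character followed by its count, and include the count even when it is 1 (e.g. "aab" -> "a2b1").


String: "yyjjjyyy"
Scanning for consecutive runs:
  'y' x 2
  'j' x 3
  'y' x 3
RLE = "y2j3y3"


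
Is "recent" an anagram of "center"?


Word 1: "center" → sorted: ceenrt
Word 2: "recent" → sorted: ceenrt
Same letters? ceenrt == ceenrt
Anagram = Yes


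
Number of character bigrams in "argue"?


Word: "argue" (length 5)
Number of 2-grams = length - 2 + 1 = 5 - 2 + 1
= 4


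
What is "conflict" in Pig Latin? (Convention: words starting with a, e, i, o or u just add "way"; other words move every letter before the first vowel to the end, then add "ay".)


Word: "conflict"
Starts with consonant(s) → move to end, add 'ay'
Consonant cluster: "c"
Pig Latin = "onflictcay"


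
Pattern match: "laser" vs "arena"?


Pattern of "laser": [0, 1, 2, 3, 4]
Pattern of "arena": [0, 1, 2, 3, 0]
Patterns do not match
Same pattern = No


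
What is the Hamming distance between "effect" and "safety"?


Comparing character by character (same length = 6):
  Pos 0: 'e' vs 's' !=
  Pos 1: 'f' vs 'a' !=
  Pos 2: 'f' vs 'f' =
  Pos 3: 'e' vs 'e' =
  Pos 4: 'c' vs 't' !=
  Pos 5: 't' vs 'y' !=
Hamming distance = 4


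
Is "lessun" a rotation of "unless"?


Word: "unless", Candidate: "lessun"
Method: check if candidate is substring of word+word
"unlessunless" contains "lessun"? Yes
Is rotation = Yes


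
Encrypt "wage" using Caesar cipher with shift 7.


Word: "wage"
Shift: 7
Each letter → (letter + shift) mod 26:
  'w' (22) + 7 = 3 → 'd'
  'a' (0) + 7 = 7 → 'h'
  'g' (6) + 7 = 13 → 'n'
  'e' (4) + 7 = 11 → 'l'
Result = "dhnl"


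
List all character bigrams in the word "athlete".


Word: "athlete" (length 7)
Number of bigrams = 7 - 2 + 1 = 6
  Position 0: "at"
  Position 1: "th"
  Position 2: "hl"
  Position 3: "le"
  Position 4: "et"
  Position 5: "te"
Bigrams = "at", "th", "hl", "le", "et", "te"


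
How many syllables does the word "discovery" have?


Word: "discovery"
Syllable breakdown: dis / cov / er / y
Counting: 4 parts
= 4 syllables


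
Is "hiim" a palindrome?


Word: "hiim"
Reversed: "miih"
Forward == Backward? hiim != miih
Palindrome = No


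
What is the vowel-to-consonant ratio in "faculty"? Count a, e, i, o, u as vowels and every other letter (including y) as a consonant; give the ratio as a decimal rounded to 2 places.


Word: "faculty"
Vowels (a,e,i,o,u): 2
Consonants: 5
Ratio = 2/5
= 0.40


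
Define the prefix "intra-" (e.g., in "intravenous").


Prefix: intra-
Example: intravenous (intra- + venous)
Meaning = within


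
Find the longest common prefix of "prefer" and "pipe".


Word 1: "prefer"
Word 2: "pipe"
Comparing from start:
  Pos 0: 'p' == 'p'
  Pos 1: 'r' != 'i' (stop)
LCP = "p" (length 1)


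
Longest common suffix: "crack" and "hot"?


Word 1: "crack"
Word 2: "hot"
Comparing from end:
  Pos -1: 'k' != 't' (stop)
LCS = "" (length 0)


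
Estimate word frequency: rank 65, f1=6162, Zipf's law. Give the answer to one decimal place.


Zipf's law: f(r) = f(1) / r
f(1) = 6162
f(65) = 6162 / 65
= 94.8 occurrences


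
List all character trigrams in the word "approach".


Word: "approach" (length 8)
Number of trigrams = 8 - 3 + 1 = 6
  Position 0: "app"
  Position 1: "ppr"
  Position 2: "pro"
  Position 3: "roa"
  Position 4: "oac"
  Position 5: "ach"
Trigrams = "app", "ppr", "pro", "roa", "oac", "ach"
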